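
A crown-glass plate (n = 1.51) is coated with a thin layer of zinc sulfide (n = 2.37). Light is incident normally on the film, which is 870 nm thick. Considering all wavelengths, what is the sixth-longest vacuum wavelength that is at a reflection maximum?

Top surface (1.0 → 2.37): reflection off a higher-index medium gives a half-wave phase shift.
Ray reflecting at the bottom interface goes from n = 2.37 toward n = 1.51: no phase shift.
Exactly one π shift → a net half-wave offset.
For strong reflection here: 2 n t = (m + ½) λ.
λ = 2 n t / (m + ½). The sixth-longest wavelength is m = 5: λ = 2 × 2.37 × 870 / 5.50 = 750 nm.

750 nm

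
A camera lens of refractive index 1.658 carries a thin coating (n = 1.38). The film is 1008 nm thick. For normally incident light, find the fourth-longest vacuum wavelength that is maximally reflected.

Ray reflecting at the top interface goes from n = 1.0 toward n = 1.38: a half-wave phase shift.
Bottom surface (1.38 → 1.658): reflection off a higher-index medium gives a half-wave phase shift.
The two reflections carry the same phase change, so no net offset.
For bright reflection here: 2 n t = m λ.
λ = 2 n t / m. The fourth-longest wavelength is m = 4: λ = 2 × 1.38 × 1008 / 4.00 = 696 nm.

696 nm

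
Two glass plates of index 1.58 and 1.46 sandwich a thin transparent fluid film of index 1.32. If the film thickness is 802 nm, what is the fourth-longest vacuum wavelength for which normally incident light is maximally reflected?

Top surface (1.58 → 1.32): reflection off a lower-index medium gives no phase shift.
Bottom surface (1.32 → 1.46): reflection off a higher-index medium gives a half-wave phase shift.
Exactly one π shift → a net half-wave offset.
For maximum reflection here: 2 n t = (m + ½) λ.
λ = 2 n t / (m + ½). The fourth-longest wavelength is m = 3: λ = 2 × 1.32 × 802 / 3.50 = 605 nm.

605 nm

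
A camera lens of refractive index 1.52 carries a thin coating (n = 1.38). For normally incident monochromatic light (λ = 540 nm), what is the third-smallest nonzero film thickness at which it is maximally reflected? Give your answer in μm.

0.587 μm

Ray reflecting at the top interface goes from n = 1.0 toward n = 1.38: a half-wave phase shift.
Ray reflecting at the bottom interface goes from n = 1.38 toward n = 1.52: a half-wave phase shift.
Zero or two π shifts → no net half-wave offset.
For strong reflection here: 2 n t = m λ.
The third-smallest nonzero thickness corresponds to m = 3: t = m λ / (2 n) = 3.00 × 540 / (2 × 1.38) = 587 nm.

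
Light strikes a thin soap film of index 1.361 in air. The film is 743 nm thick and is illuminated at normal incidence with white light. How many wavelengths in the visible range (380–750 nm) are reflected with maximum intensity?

Top surface (1.0 → 1.361): reflection off a higher-index medium gives a half-wave phase shift.
Ray reflecting at the bottom interface goes from n = 1.361 toward n = 1.0: no phase shift.
Net: one phase inversion between the two reflected rays.
With one net inversion, constructive interference in reflection requires 2 n t = (m + ½) λ.
λ = 2 n t / (m + ½) = 2022 / (m + ½) nm.
m=2: 809 nm (IR); m=3: 578 nm (visible); m=4: 449 nm (visible); m=5: 368 nm (UV).

2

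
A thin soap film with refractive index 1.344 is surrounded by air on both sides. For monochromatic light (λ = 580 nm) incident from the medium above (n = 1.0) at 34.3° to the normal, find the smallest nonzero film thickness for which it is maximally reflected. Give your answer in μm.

Ray reflecting at the top interface goes from n = 1.0 toward n = 1.344: a half-wave phase shift.
At the lower boundary (n = 1.344 to n = 1.0) the reflected ray undergoes no phase shift.
Exactly one π shift → a net half-wave offset.
For maximum reflection here: 2 n t cos θ_r = (m + ½) λ.
Snell's law: 1.0 sin 34.3° = 1.344 sin θ_r → sin θ_r = 0.419, cos θ_r = 0.908.
Minimum at m = 0: t = λ / (4 n cos θ_r) = 580 / (4 × 1.344 × 0.908) = 119 nm.

0.119 μm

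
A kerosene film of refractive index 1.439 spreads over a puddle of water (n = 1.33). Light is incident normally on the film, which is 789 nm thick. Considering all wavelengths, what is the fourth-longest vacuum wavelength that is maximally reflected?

Top surface (1.0 → 1.439): reflection off a higher-index medium gives a half-wave phase shift.
Bottom surface (1.439 → 1.33): reflection off a lower-index medium gives no phase shift.
The two reflections differ by half a wavelength.
For strong reflection here: 2 n t = (m + ½) λ.
λ = 2 n t / (m + ½). The fourth-longest wavelength is m = 3: λ = 2 × 1.439 × 789 / 3.50 = 649 nm.

649 nm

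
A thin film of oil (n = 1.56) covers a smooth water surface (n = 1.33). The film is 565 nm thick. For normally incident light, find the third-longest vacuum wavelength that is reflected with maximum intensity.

At the upper boundary (n = 1.0 to n = 1.56) the reflected ray undergoes a half-wave phase shift.
Bottom surface (1.56 → 1.33): reflection off a lower-index medium gives no phase shift.
Net: one phase inversion between the two reflected rays.
For maximum reflection here: 2 n t = (m + ½) λ.
λ = 2 n t / (m + ½). The third-longest wavelength is m = 2: λ = 2 × 1.56 × 565 / 2.50 = 705 nm.

705 nm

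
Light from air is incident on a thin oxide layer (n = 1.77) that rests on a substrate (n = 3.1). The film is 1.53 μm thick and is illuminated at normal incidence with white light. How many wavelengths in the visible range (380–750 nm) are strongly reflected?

7

Top surface (1.0 → 1.77): reflection off a higher-index medium gives a half-wave phase shift.
Bottom surface (1.77 → 3.1): reflection off a higher-index medium gives a half-wave phase shift.
Net: no relative phase inversion (both shifts match).
So the condition for constructive reflection is 2 n t = m λ.
λ = 2 n t / m = 5416 / m nm.
m=7: 774 nm (IR); m=8: 677 nm (visible); m=9: 602 nm (visible); m=10: 542 nm (visible); m=11: 492 nm (visible); m=12: 451 nm (visible); m=13: 417 nm (visible); m=14: 387 nm (visible); m=15: 361 nm (UV).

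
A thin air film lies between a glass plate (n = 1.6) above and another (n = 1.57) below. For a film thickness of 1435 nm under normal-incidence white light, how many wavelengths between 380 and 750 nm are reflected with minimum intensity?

Ray reflecting at the top interface goes from n = 1.6 toward n = 1.0: no phase shift.
At the lower boundary (n = 1.0 to n = 1.57) the reflected ray undergoes a half-wave phase shift.
Net: one phase inversion between the two reflected rays.
For weak reflection here: 2 n t = m λ.
λ = 2 n t / m = 2870 / m nm.
m=3: 957 nm (IR); m=4: 718 nm (visible); m=5: 574 nm (visible); m=6: 478 nm (visible); m=7: 410 nm (visible); m=8: 359 nm (UV).

4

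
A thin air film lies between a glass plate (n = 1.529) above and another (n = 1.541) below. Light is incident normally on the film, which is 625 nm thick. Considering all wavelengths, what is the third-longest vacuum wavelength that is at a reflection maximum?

Ray reflecting at the top interface goes from n = 1.529 toward n = 1.0: no phase shift.
Ray reflecting at the bottom interface goes from n = 1.0 toward n = 1.541: a half-wave phase shift.
The two reflections differ by half a wavelength.
So the condition for constructive reflection is 2 n t = (m + ½) λ.
λ = 2 n t / (m + ½). The third-longest wavelength is m = 2: λ = 2 × 1.0 × 625 / 2.50 = 500 nm.

500 nm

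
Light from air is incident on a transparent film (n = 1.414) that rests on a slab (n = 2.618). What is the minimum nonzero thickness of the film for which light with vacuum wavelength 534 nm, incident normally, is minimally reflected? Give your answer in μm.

0.0944 μm

Top surface (1.0 → 1.414): reflection off a higher-index medium gives a half-wave phase shift.
At the lower boundary (n = 1.414 to n = 2.618) the reflected ray undergoes a half-wave phase shift.
Zero or two π shifts → no net half-wave offset.
With no net inversion, destructive interference in reflection requires 2 n t = (m + ½) λ.
Minimum at m = 0: t = λ / (4 n) = 534 / (4 × 1.414) = 94.4 nm.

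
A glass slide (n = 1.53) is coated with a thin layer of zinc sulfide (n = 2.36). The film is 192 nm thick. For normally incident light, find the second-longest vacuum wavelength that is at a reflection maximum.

Ray reflecting at the top interface goes from n = 1.0 toward n = 2.36: a half-wave phase shift.
Ray reflecting at the bottom interface goes from n = 2.36 toward n = 1.53: no phase shift.
Exactly one π shift → a net half-wave offset.
With one net inversion, constructive interference in reflection requires 2 n t = (m + ½) λ.
λ = 2 n t / (m + ½). The second-longest wavelength is m = 1: λ = 2 × 2.36 × 192 / 1.50 = 604 nm.

604 nm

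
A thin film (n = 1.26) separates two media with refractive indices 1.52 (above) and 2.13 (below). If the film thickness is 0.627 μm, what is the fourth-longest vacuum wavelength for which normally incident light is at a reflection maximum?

Ray reflecting at the top interface goes from n = 1.52 toward n = 1.26: no phase shift.
At the lower boundary (n = 1.26 to n = 2.13) the reflected ray undergoes a half-wave phase shift.
The two reflections differ by half a wavelength.
With one net inversion, constructive interference in reflection requires 2 n t = (m + ½) λ.
λ = 2 n t / (m + ½). The fourth-longest wavelength is m = 3: λ = 2 × 1.26 × 627 / 3.50 = 451 nm.

451 nm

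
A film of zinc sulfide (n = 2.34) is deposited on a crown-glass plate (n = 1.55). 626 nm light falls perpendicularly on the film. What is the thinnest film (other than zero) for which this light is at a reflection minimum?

134 nm

Ray reflecting at the top interface goes from n = 1.0 toward n = 2.34: a half-wave phase shift.
At the lower boundary (n = 2.34 to n = 1.55) the reflected ray undergoes no phase shift.
Exactly one π shift → a net half-wave offset.
For weak reflection here: 2 n t = m λ.
Minimum nonzero at m = 1: t = λ / (2 n) = 626 / (2 × 2.34) = 134 nm.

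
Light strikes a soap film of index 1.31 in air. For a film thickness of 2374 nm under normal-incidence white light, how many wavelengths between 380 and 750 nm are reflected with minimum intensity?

8

Top surface (1.0 → 1.31): reflection off a higher-index medium gives a half-wave phase shift.
Ray reflecting at the bottom interface goes from n = 1.31 toward n = 1.0: no phase shift.
Exactly one π shift → a net half-wave offset.
For weak reflection here: 2 n t = m λ.
λ = 2 n t / m = 6220 / m nm.
m=8: 777 nm (IR); m=9: 691 nm (visible); m=10: 622 nm (visible); m=11: 565 nm (visible); m=12: 518 nm (visible); m=13: 478 nm (visible); m=14: 444 nm (visible); m=15: 415 nm (visible); m=16: 389 nm (visible); m=17: 366 nm (UV).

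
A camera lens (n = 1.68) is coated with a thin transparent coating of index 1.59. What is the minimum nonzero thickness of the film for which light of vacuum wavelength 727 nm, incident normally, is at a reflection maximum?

At the upper boundary (n = 1.0 to n = 1.59) the reflected ray undergoes a half-wave phase shift.
At the lower boundary (n = 1.59 to n = 1.68) the reflected ray undergoes a half-wave phase shift.
Zero or two π shifts → no net half-wave offset.
With no net inversion, constructive interference in reflection requires 2 n t = m λ.
Minimum nonzero at m = 1: t = λ / (2 n) = 727 / (2 × 1.59) = 229 nm.

229 nm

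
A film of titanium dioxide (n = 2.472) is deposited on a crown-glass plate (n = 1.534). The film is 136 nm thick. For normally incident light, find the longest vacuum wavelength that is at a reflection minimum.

672 nm

At the upper boundary (n = 1.0 to n = 2.472) the reflected ray undergoes a half-wave phase shift.
Ray reflecting at the bottom interface goes from n = 2.472 toward n = 1.534: no phase shift.
Exactly one π shift → a net half-wave offset.
For minimum reflection here: 2 n t = m λ.
λ = 2 n t / m. The longest wavelength is m = 1: λ = 2 × 2.472 × 136 / 1.00 = 672 nm.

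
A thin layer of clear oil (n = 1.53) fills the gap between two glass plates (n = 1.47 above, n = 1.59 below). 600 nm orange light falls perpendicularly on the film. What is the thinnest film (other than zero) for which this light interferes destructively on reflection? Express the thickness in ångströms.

980 Å

Top surface (1.47 → 1.53): reflection off a higher-index medium gives a half-wave phase shift.
Ray reflecting at the bottom interface goes from n = 1.53 toward n = 1.59: a half-wave phase shift.
Zero or two π shifts → no net half-wave offset.
For minimum reflection here: 2 n t = (m + ½) λ.
Minimum at m = 0: t = λ / (4 n) = 600 / (4 × 1.53) = 98.0 nm.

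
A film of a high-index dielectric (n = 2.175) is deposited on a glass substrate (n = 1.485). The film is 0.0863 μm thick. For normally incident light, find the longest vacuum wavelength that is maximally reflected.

At the upper boundary (n = 1.0 to n = 2.175) the reflected ray undergoes a half-wave phase shift.
Bottom surface (2.175 → 1.485): reflection off a lower-index medium gives no phase shift.
Exactly one π shift → a net half-wave offset.
For strong reflection here: 2 n t = (m + ½) λ.
λ = 2 n t / (m + ½). The longest wavelength is m = 0: λ = 2 × 2.175 × 86.3 / 0.500 = 751 nm.

751 nm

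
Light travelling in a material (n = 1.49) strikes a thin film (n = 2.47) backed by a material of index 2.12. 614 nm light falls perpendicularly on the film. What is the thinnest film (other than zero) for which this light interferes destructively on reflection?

124 nm

At the upper boundary (n = 1.49 to n = 2.47) the reflected ray undergoes a half-wave phase shift.
Ray reflecting at the bottom interface goes from n = 2.47 toward n = 2.12: no phase shift.
Net: one phase inversion between the two reflected rays.
So the condition for destructive reflection is 2 n t = m λ.
Minimum nonzero at m = 1: t = λ / (2 n) = 614 / (2 × 2.47) = 124 nm.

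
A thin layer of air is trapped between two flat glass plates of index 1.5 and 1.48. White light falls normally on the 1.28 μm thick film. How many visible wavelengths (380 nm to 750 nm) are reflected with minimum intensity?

At the upper boundary (n = 1.5 to n = 1.0) the reflected ray undergoes no phase shift.
Bottom surface (1.0 → 1.48): reflection off a higher-index medium gives a half-wave phase shift.
The two reflections differ by half a wavelength.
For weak reflection here: 2 n t = m λ.
λ = 2 n t / m = 2560 / m nm.
m=3: 853 nm (IR); m=4: 640 nm (visible); m=5: 512 nm (visible); m=6: 427 nm (visible); m=7: 366 nm (UV).

3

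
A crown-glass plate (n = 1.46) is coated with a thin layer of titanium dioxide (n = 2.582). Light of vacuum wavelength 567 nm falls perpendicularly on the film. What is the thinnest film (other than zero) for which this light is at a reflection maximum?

Ray reflecting at the top interface goes from n = 1.0 toward n = 2.582: a half-wave phase shift.
At the lower boundary (n = 2.582 to n = 1.46) the reflected ray undergoes no phase shift.
The two reflections differ by half a wavelength.
So the condition for constructive reflection is 2 n t = (m + ½) λ.
Minimum at m = 0: t = λ / (4 n) = 567 / (4 × 2.582) = 54.9 nm.

54.9 nm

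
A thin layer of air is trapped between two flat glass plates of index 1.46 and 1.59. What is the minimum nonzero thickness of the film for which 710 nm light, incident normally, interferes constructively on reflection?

178 nm

Top surface (1.46 → 1.0): reflection off a lower-index medium gives no phase shift.
Bottom surface (1.0 → 1.59): reflection off a higher-index medium gives a half-wave phase shift.
Exactly one π shift → a net half-wave offset.
With one net inversion, constructive interference in reflection requires 2 n t = (m + ½) λ.
Minimum at m = 0: t = λ / (4 n) = 710 / (4 × 1.0) = 178 nm.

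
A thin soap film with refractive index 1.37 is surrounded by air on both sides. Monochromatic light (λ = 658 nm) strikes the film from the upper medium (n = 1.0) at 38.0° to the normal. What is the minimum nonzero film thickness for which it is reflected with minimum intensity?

Ray reflecting at the top interface goes from n = 1.0 toward n = 1.37: a half-wave phase shift.
Bottom surface (1.37 → 1.0): reflection off a lower-index medium gives no phase shift.
The two reflections differ by half a wavelength.
With one net inversion, destructive interference in reflection requires 2 n t cos θ_r = m λ.
Snell's law: 1.0 sin 38.0° = 1.37 sin θ_r → sin θ_r = 0.449, cos θ_r = 0.893.
Minimum nonzero at m = 1: t = λ / (2 n cos θ_r) = 658 / (2 × 1.37 × 0.893) = 269 nm.

269 nm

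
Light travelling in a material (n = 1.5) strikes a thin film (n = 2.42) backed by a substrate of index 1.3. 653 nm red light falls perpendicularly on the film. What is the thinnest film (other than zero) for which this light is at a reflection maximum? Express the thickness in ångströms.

At the upper boundary (n = 1.5 to n = 2.42) the reflected ray undergoes a half-wave phase shift.
Ray reflecting at the bottom interface goes from n = 2.42 toward n = 1.3: no phase shift.
The two reflections differ by half a wavelength.
So the condition for constructive reflection is 2 n t = (m + ½) λ.
Minimum at m = 0: t = λ / (4 n) = 653 / (4 × 2.42) = 67.5 nm.

675 Å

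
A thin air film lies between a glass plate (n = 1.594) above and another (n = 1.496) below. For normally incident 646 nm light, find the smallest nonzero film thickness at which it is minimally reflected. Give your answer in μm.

Ray reflecting at the top interface goes from n = 1.594 toward n = 1.0: no phase shift.
Ray reflecting at the bottom interface goes from n = 1.0 toward n = 1.496: a half-wave phase shift.
Net: one phase inversion between the two reflected rays.
So the condition for destructive reflection is 2 n t = m λ.
Minimum nonzero at m = 1: t = λ / (2 n) = 646 / (2 × 1.0) = 323 nm.

0.323 μm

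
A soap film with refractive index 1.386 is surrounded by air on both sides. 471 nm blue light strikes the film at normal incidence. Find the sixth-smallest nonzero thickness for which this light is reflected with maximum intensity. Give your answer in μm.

At the upper boundary (n = 1.0 to n = 1.386) the reflected ray undergoes a half-wave phase shift.
At the lower boundary (n = 1.386 to n = 1.0) the reflected ray undergoes no phase shift.
The two reflections differ by half a wavelength.
For maximum reflection here: 2 n t = (m + ½) λ.
The sixth-smallest nonzero thickness corresponds to m = 5: t = (m + ½) λ / (2 n) = 5.50 × 471 / (2 × 1.386) = 935 nm.

0.935 μm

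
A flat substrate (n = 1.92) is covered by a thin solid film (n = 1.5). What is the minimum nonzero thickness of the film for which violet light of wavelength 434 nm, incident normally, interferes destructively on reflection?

72.3 nm

Top surface (1.0 → 1.5): reflection off a higher-index medium gives a half-wave phase shift.
Bottom surface (1.5 → 1.92): reflection off a higher-index medium gives a half-wave phase shift.
The two reflections carry the same phase change, so no net offset.
With no net inversion, destructive interference in reflection requires 2 n t = (m + ½) λ.
Minimum at m = 0: t = λ / (4 n) = 434 / (4 × 1.5) = 72.3 nm.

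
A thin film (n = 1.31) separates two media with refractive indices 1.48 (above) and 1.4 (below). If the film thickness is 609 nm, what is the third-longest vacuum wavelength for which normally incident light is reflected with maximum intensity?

638 nm

Top surface (1.48 → 1.31): reflection off a lower-index medium gives no phase shift.
Ray reflecting at the bottom interface goes from n = 1.31 toward n = 1.4: a half-wave phase shift.
The two reflections differ by half a wavelength.
So the condition for constructive reflection is 2 n t = (m + ½) λ.
λ = 2 n t / (m + ½). The third-longest wavelength is m = 2: λ = 2 × 1.31 × 609 / 2.50 = 638 nm.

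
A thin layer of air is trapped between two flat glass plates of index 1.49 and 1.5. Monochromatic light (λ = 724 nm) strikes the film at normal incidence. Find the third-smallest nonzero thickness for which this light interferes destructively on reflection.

1086 nm

Ray reflecting at the top interface goes from n = 1.49 toward n = 1.0: no phase shift.
Ray reflecting at the bottom interface goes from n = 1.0 toward n = 1.5: a half-wave phase shift.
The two reflections differ by half a wavelength.
So the condition for destructive reflection is 2 n t = m λ.
The third-smallest nonzero thickness corresponds to m = 3: t = m λ / (2 n) = 3.00 × 724 / (2 × 1.0) = 1086 nm.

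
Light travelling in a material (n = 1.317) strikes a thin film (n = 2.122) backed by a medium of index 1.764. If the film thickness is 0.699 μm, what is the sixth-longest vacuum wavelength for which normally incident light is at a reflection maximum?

539 nm

Ray reflecting at the top interface goes from n = 1.317 toward n = 2.122: a half-wave phase shift.
At the lower boundary (n = 2.122 to n = 1.764) the reflected ray undergoes no phase shift.
Exactly one π shift → a net half-wave offset.
So the condition for constructive reflection is 2 n t = (m + ½) λ.
λ = 2 n t / (m + ½). The sixth-longest wavelength is m = 5: λ = 2 × 2.122 × 699 / 5.50 = 539 nm.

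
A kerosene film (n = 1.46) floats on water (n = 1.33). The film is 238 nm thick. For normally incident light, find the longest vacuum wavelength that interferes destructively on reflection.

695 nm

Top surface (1.0 → 1.46): reflection off a higher-index medium gives a half-wave phase shift.
Ray reflecting at the bottom interface goes from n = 1.46 toward n = 1.33: no phase shift.
The two reflections differ by half a wavelength.
With one net inversion, destructive interference in reflection requires 2 n t = m λ.
λ = 2 n t / m. The longest wavelength is m = 1: λ = 2 × 1.46 × 238 / 1.00 = 695 nm.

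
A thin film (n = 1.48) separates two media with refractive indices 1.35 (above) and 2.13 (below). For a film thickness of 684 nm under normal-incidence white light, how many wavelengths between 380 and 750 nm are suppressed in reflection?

Ray reflecting at the top interface goes from n = 1.35 toward n = 1.48: a half-wave phase shift.
Ray reflecting at the bottom interface goes from n = 1.48 toward n = 2.13: a half-wave phase shift.
Net: no relative phase inversion (both shifts match).
For minimum reflection here: 2 n t = (m + ½) λ.
λ = 2 n t / (m + ½) = 2025 / (m + ½) nm.
m=2: 810 nm (IR); m=3: 578 nm (visible); m=4: 450 nm (visible); m=5: 368 nm (UV).

2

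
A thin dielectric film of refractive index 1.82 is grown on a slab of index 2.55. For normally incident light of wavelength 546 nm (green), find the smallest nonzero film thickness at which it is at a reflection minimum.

At the upper boundary (n = 1.0 to n = 1.82) the reflected ray undergoes a half-wave phase shift.
Ray reflecting at the bottom interface goes from n = 1.82 toward n = 2.55: a half-wave phase shift.
Zero or two π shifts → no net half-wave offset.
With no net inversion, destructive interference in reflection requires 2 n t = (m + ½) λ.
Minimum at m = 0: t = λ / (4 n) = 546 / (4 × 1.82) = 75.0 nm.

75.0 nm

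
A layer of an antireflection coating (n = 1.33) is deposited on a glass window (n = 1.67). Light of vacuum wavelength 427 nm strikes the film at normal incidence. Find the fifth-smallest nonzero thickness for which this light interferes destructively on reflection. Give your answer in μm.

At the upper boundary (n = 1.0 to n = 1.33) the reflected ray undergoes a half-wave phase shift.
Bottom surface (1.33 → 1.67): reflection off a higher-index medium gives a half-wave phase shift.
Net: no relative phase inversion (both shifts match).
With no net inversion, destructive interference in reflection requires 2 n t = (m + ½) λ.
The fifth-smallest nonzero thickness corresponds to m = 4: t = (m + ½) λ / (2 n) = 4.50 × 427 / (2 × 1.33) = 722 nm.

0.722 μm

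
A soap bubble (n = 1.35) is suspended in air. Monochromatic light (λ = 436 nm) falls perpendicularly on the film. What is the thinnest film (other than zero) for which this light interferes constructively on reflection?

At the upper boundary (n = 1.0 to n = 1.35) the reflected ray undergoes a half-wave phase shift.
Bottom surface (1.35 → 1.0): reflection off a lower-index medium gives no phase shift.
The two reflections differ by half a wavelength.
For bright reflection here: 2 n t = (m + ½) λ.
Minimum at m = 0: t = λ / (4 n) = 436 / (4 × 1.35) = 80.7 nm.

80.7 nm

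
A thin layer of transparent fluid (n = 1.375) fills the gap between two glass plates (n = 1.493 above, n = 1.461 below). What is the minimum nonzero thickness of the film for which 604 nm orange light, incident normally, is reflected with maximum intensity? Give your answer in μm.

0.110 μm

At the upper boundary (n = 1.493 to n = 1.375) the reflected ray undergoes no phase shift.
Bottom surface (1.375 → 1.461): reflection off a higher-index medium gives a half-wave phase shift.
The two reflections differ by half a wavelength.
With one net inversion, constructive interference in reflection requires 2 n t = (m + ½) λ.
Minimum at m = 0: t = λ / (4 n) = 604 / (4 × 1.375) = 110 nm.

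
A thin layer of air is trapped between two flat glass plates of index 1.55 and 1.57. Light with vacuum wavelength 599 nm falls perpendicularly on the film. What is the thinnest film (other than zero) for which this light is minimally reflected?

300 nm

At the upper boundary (n = 1.55 to n = 1.0) the reflected ray undergoes no phase shift.
Ray reflecting at the bottom interface goes from n = 1.0 toward n = 1.57: a half-wave phase shift.
Exactly one π shift → a net half-wave offset.
For weak reflection here: 2 n t = m λ.
Minimum nonzero at m = 1: t = λ / (2 n) = 599 / (2 × 1.0) = 300 nm.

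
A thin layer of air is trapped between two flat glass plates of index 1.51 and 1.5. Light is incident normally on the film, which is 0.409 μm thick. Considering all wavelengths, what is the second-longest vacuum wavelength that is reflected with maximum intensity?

545 nm

At the upper boundary (n = 1.51 to n = 1.0) the reflected ray undergoes no phase shift.
At the lower boundary (n = 1.0 to n = 1.5) the reflected ray undergoes a half-wave phase shift.
The two reflections differ by half a wavelength.
So the condition for constructive reflection is 2 n t = (m + ½) λ.
λ = 2 n t / (m + ½). The second-longest wavelength is m = 1: λ = 2 × 1.0 × 409 / 1.50 = 545 nm.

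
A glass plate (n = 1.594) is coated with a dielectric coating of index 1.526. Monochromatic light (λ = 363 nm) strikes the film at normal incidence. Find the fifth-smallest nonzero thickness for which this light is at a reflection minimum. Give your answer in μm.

0.535 μm

Top surface (1.0 → 1.526): reflection off a higher-index medium gives a half-wave phase shift.
Ray reflecting at the bottom interface goes from n = 1.526 toward n = 1.594: a half-wave phase shift.
The two reflections carry the same phase change, so no net offset.
For weak reflection here: 2 n t = (m + ½) λ.
The fifth-smallest nonzero thickness corresponds to m = 4: t = (m + ½) λ / (2 n) = 4.50 × 363 / (2 × 1.526) = 535 nm.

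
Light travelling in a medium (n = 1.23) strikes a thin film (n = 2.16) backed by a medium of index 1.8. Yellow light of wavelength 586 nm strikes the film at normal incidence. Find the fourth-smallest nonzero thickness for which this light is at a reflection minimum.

543 nm

Top surface (1.23 → 2.16): reflection off a higher-index medium gives a half-wave phase shift.
Ray reflecting at the bottom interface goes from n = 2.16 toward n = 1.8: no phase shift.
Exactly one π shift → a net half-wave offset.
With one net inversion, destructive interference in reflection requires 2 n t = m λ.
The fourth-smallest nonzero thickness corresponds to m = 4: t = m λ / (2 n) = 4.00 × 586 / (2 × 2.16) = 543 nm.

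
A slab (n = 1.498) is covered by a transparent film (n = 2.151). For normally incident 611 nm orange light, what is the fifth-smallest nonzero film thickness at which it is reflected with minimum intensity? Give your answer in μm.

0.710 μm

Ray reflecting at the top interface goes from n = 1.0 toward n = 2.151: a half-wave phase shift.
Bottom surface (2.151 → 1.498): reflection off a lower-index medium gives no phase shift.
Exactly one π shift → a net half-wave offset.
So the condition for destructive reflection is 2 n t = m λ.
The fifth-smallest nonzero thickness corresponds to m = 5: t = m λ / (2 n) = 5.00 × 611 / (2 × 2.151) = 710 nm.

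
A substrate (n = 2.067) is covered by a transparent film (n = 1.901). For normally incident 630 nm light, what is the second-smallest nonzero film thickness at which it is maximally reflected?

Top surface (1.0 → 1.901): reflection off a higher-index medium gives a half-wave phase shift.
Bottom surface (1.901 → 2.067): reflection off a higher-index medium gives a half-wave phase shift.
Net: no relative phase inversion (both shifts match).
With no net inversion, constructive interference in reflection requires 2 n t = m λ.
The second-smallest nonzero thickness corresponds to m = 2: t = m λ / (2 n) = 2.00 × 630 / (2 × 1.901) = 331 nm.

331 nm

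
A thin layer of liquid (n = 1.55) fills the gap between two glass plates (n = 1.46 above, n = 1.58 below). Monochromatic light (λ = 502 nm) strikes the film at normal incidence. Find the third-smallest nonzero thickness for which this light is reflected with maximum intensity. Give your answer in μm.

0.486 μm

At the upper boundary (n = 1.46 to n = 1.55) the reflected ray undergoes a half-wave phase shift.
Ray reflecting at the bottom interface goes from n = 1.55 toward n = 1.58: a half-wave phase shift.
Zero or two π shifts → no net half-wave offset.
With no net inversion, constructive interference in reflection requires 2 n t = m λ.
The third-smallest nonzero thickness corresponds to m = 3: t = m λ / (2 n) = 3.00 × 502 / (2 × 1.55) = 486 nm.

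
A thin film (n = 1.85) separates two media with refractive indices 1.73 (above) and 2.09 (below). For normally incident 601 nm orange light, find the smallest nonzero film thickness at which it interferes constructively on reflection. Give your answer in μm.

0.162 μm

Ray reflecting at the top interface goes from n = 1.73 toward n = 1.85: a half-wave phase shift.
At the lower boundary (n = 1.85 to n = 2.09) the reflected ray undergoes a half-wave phase shift.
Net: no relative phase inversion (both shifts match).
With no net inversion, constructive interference in reflection requires 2 n t = m λ.
Minimum nonzero at m = 1: t = λ / (2 n) = 601 / (2 × 1.85) = 162 nm.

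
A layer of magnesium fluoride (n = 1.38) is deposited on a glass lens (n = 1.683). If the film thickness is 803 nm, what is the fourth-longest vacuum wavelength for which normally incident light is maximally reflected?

554 nm

Top surface (1.0 → 1.38): reflection off a higher-index medium gives a half-wave phase shift.
Bottom surface (1.38 → 1.683): reflection off a higher-index medium gives a half-wave phase shift.
Net: no relative phase inversion (both shifts match).
With no net inversion, constructive interference in reflection requires 2 n t = m λ.
λ = 2 n t / m. The fourth-longest wavelength is m = 4: λ = 2 × 1.38 × 803 / 4.00 = 554 nm.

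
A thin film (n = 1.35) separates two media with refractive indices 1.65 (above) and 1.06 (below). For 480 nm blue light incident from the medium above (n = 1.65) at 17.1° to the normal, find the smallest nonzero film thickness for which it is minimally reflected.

95.3 nm

Ray reflecting at the top interface goes from n = 1.65 toward n = 1.35: no phase shift.
At the lower boundary (n = 1.35 to n = 1.06) the reflected ray undergoes no phase shift.
The two reflections carry the same phase change, so no net offset.
So the condition for destructive reflection is 2 n t cos θ_r = (m + ½) λ.
Snell's law: 1.65 sin 17.1° = 1.35 sin θ_r → sin θ_r = 0.359, cos θ_r = 0.933.
Minimum at m = 0: t = λ / (4 n cos θ_r) = 480 / (4 × 1.35 × 0.933) = 95.3 nm.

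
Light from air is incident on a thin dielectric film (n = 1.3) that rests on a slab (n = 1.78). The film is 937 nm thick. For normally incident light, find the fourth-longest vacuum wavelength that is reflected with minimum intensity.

696 nm

At the upper boundary (n = 1.0 to n = 1.3) the reflected ray undergoes a half-wave phase shift.
At the lower boundary (n = 1.3 to n = 1.78) the reflected ray undergoes a half-wave phase shift.
The two reflections carry the same phase change, so no net offset.
With no net inversion, destructive interference in reflection requires 2 n t = (m + ½) λ.
λ = 2 n t / (m + ½). The fourth-longest wavelength is m = 3: λ = 2 × 1.3 × 937 / 3.50 = 696 nm.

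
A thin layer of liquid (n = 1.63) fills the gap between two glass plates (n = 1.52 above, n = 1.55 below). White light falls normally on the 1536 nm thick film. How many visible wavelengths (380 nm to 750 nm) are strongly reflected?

6

Top surface (1.52 → 1.63): reflection off a higher-index medium gives a half-wave phase shift.
At the lower boundary (n = 1.63 to n = 1.55) the reflected ray undergoes no phase shift.
Exactly one π shift → a net half-wave offset.
So the condition for constructive reflection is 2 n t = (m + ½) λ.
λ = 2 n t / (m + ½) = 5007 / (m + ½) nm.
m=6: 770 nm (IR); m=7: 668 nm (visible); m=8: 589 nm (visible); m=9: 527 nm (visible); m=10: 477 nm (visible); m=11: 435 nm (visible); m=12: 401 nm (visible); m=13: 371 nm (UV).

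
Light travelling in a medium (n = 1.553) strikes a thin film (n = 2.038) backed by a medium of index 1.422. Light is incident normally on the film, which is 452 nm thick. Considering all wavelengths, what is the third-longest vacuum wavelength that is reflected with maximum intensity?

737 nm

At the upper boundary (n = 1.553 to n = 2.038) the reflected ray undergoes a half-wave phase shift.
Bottom surface (2.038 → 1.422): reflection off a lower-index medium gives no phase shift.
Exactly one π shift → a net half-wave offset.
For strong reflection here: 2 n t = (m + ½) λ.
λ = 2 n t / (m + ½). The third-longest wavelength is m = 2: λ = 2 × 2.038 × 452 / 2.50 = 737 nm.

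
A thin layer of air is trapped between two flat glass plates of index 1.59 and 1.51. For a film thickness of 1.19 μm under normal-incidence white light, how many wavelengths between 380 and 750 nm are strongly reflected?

3

Top surface (1.59 → 1.0): reflection off a lower-index medium gives no phase shift.
At the lower boundary (n = 1.0 to n = 1.51) the reflected ray undergoes a half-wave phase shift.
The two reflections differ by half a wavelength.
For strong reflection here: 2 n t = (m + ½) λ.
λ = 2 n t / (m + ½) = 2380 / (m + ½) nm.
m=2: 952 nm (IR); m=3: 680 nm (visible); m=4: 529 nm (visible); m=5: 433 nm (visible); m=6: 366 nm (UV).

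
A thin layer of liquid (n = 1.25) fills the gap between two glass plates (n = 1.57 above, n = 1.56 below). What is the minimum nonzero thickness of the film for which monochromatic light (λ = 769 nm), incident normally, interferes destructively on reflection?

Top surface (1.57 → 1.25): reflection off a lower-index medium gives no phase shift.
Bottom surface (1.25 → 1.56): reflection off a higher-index medium gives a half-wave phase shift.
Net: one phase inversion between the two reflected rays.
For dark reflection here: 2 n t = m λ.
Minimum nonzero at m = 1: t = λ / (2 n) = 769 / (2 × 1.25) = 308 nm.

308 nm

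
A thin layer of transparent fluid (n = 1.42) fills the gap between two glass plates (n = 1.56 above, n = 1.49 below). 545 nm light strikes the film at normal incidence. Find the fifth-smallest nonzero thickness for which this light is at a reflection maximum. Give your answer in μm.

0.864 μm

Ray reflecting at the top interface goes from n = 1.56 toward n = 1.42: no phase shift.
At the lower boundary (n = 1.42 to n = 1.49) the reflected ray undergoes a half-wave phase shift.
Exactly one π shift → a net half-wave offset.
With one net inversion, constructive interference in reflection requires 2 n t = (m + ½) λ.
The fifth-smallest nonzero thickness corresponds to m = 4: t = (m + ½) λ / (2 n) = 4.50 × 545 / (2 × 1.42) = 864 nm.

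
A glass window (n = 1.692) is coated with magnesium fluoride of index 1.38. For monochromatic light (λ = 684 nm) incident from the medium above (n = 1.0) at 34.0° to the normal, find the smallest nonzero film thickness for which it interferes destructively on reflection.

136 nm

At the upper boundary (n = 1.0 to n = 1.38) the reflected ray undergoes a half-wave phase shift.
At the lower boundary (n = 1.38 to n = 1.692) the reflected ray undergoes a half-wave phase shift.
The two reflections carry the same phase change, so no net offset.
So the condition for destructive reflection is 2 n t cos θ_r = (m + ½) λ.
Snell's law: 1.0 sin 34.0° = 1.38 sin θ_r → sin θ_r = 0.405, cos θ_r = 0.914.
Minimum at m = 0: t = λ / (4 n cos θ_r) = 684 / (4 × 1.38 × 0.914) = 136 nm.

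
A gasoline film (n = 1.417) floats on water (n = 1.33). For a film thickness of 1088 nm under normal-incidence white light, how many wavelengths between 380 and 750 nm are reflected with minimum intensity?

4

Ray reflecting at the top interface goes from n = 1.0 toward n = 1.417: a half-wave phase shift.
Ray reflecting at the bottom interface goes from n = 1.417 toward n = 1.33: no phase shift.
Net: one phase inversion between the two reflected rays.
With one net inversion, destructive interference in reflection requires 2 n t = m λ.
λ = 2 n t / m = 3083 / m nm.
m=4: 771 nm (IR); m=5: 617 nm (visible); m=6: 514 nm (visible); m=7: 440 nm (visible); m=8: 385 nm (visible); m=9: 343 nm (UV).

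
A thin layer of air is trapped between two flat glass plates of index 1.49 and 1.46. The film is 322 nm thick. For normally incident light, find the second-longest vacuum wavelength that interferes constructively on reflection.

429 nm

At the upper boundary (n = 1.49 to n = 1.0) the reflected ray undergoes no phase shift.
At the lower boundary (n = 1.0 to n = 1.46) the reflected ray undergoes a half-wave phase shift.
Net: one phase inversion between the two reflected rays.
For bright reflection here: 2 n t = (m + ½) λ.
λ = 2 n t / (m + ½). The second-longest wavelength is m = 1: λ = 2 × 1.0 × 322 / 1.50 = 429 nm.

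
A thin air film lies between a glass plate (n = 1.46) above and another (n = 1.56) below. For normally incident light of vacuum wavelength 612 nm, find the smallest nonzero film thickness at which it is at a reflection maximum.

Top surface (1.46 → 1.0): reflection off a lower-index medium gives no phase shift.
Bottom surface (1.0 → 1.56): reflection off a higher-index medium gives a half-wave phase shift.
The two reflections differ by half a wavelength.
With one net inversion, constructive interference in reflection requires 2 n t = (m + ½) λ.
Minimum at m = 0: t = λ / (4 n) = 612 / (4 × 1.0) = 153 nm.

153 nm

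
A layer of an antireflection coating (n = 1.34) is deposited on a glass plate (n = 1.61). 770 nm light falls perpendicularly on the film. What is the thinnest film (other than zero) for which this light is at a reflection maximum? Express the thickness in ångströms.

2873 Å

Top surface (1.0 → 1.34): reflection off a higher-index medium gives a half-wave phase shift.
At the lower boundary (n = 1.34 to n = 1.61) the reflected ray undergoes a half-wave phase shift.
The two reflections carry the same phase change, so no net offset.
With no net inversion, constructive interference in reflection requires 2 n t = m λ.
Minimum nonzero at m = 1: t = λ / (2 n) = 770 / (2 × 1.34) = 287 nm.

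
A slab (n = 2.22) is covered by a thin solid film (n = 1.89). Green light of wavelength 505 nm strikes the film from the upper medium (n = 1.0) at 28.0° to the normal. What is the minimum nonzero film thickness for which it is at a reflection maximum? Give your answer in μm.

Top surface (1.0 → 1.89): reflection off a higher-index medium gives a half-wave phase shift.
Ray reflecting at the bottom interface goes from n = 1.89 toward n = 2.22: a half-wave phase shift.
The two reflections carry the same phase change, so no net offset.
With no net inversion, constructive interference in reflection requires 2 n t cos θ_r = m λ.
Snell's law: 1.0 sin 28.0° = 1.89 sin θ_r → sin θ_r = 0.248, cos θ_r = 0.969.
Minimum nonzero at m = 1: t = λ / (2 n cos θ_r) = 505 / (2 × 1.89 × 0.969) = 138 nm.

0.138 μm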